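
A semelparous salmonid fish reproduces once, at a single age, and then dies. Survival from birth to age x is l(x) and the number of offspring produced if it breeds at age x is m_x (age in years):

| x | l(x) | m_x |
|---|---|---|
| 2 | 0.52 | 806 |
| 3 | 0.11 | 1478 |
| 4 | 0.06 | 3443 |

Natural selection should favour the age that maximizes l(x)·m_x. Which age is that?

Expected offspring if breeding at age x = l(x) × m_x:
  age 2: 0.52 × 806 = 419.120
  age 3: 0.11 × 1478 = 162.580
  age 4: 0.06 × 3443 = 206.580
Maximum at age 2 (419.120).

2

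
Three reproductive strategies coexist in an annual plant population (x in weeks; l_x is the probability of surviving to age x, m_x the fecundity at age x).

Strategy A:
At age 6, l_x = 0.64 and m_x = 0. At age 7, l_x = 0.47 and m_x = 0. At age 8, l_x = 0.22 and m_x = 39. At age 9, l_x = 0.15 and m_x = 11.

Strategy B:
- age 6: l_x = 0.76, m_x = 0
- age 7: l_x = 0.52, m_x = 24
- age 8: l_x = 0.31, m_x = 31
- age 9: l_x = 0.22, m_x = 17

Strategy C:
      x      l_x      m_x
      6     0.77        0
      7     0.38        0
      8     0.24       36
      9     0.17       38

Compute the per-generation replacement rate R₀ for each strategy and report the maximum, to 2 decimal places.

25.83

Strategy A: R₀ = 0.64×0 + 0.47×0 + 0.22×39 + 0.15×11 = 10.2300
Strategy B: R₀ = 0.76×0 + 0.52×24 + 0.31×31 + 0.22×17 = 25.8300
Strategy C: R₀ = 0.77×0 + 0.38×0 + 0.24×36 + 0.17×38 = 15.1000
Highest R₀: strategy B with 25.8300.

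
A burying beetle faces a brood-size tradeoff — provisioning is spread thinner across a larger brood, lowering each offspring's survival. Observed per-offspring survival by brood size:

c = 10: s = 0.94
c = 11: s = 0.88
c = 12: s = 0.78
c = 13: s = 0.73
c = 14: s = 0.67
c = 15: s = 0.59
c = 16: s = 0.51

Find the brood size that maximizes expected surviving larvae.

Expected surviving larvae = c × s(c):
  c=10: 10 × 0.94 = 9.400
  c=11: 11 × 0.88 = 9.680
  c=12: 12 × 0.78 = 9.360
  c=13: 13 × 0.73 = 9.490
  c=14: 14 × 0.67 = 9.380
  c=15: 15 × 0.59 = 8.850
  c=16: 16 × 0.51 = 8.160
Maximum at c = 11 (9.680 surviving larvae).

11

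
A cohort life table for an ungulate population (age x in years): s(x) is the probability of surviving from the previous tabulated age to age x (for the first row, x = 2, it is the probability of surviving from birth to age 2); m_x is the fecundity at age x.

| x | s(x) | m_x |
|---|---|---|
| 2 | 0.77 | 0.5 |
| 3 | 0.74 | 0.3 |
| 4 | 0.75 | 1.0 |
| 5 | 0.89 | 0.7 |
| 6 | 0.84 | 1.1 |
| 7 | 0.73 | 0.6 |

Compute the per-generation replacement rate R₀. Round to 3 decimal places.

Survivorship from birth: l_x = s_2·s_3·…·s_x.
  l_2 = 0.77000
  l_3 = 0.56980
  l_4 = 0.42735
  l_5 = 0.38034
  l_6 = 0.31949
  l_7 = 0.23323
R₀ = Σ l_x m_x:
  age 2: 0.77000 × 0.5 = 0.3850
  age 3: 0.56980 × 0.3 = 0.1709
  age 4: 0.42735 × 1.0 = 0.4274
  age 5: 0.38034 × 0.7 = 0.2662
  age 6: 0.31949 × 1.1 = 0.3514
  age 7: 0.23323 × 0.6 = 0.1399
R₀ = 0.3850 + 0.1709 + 0.4274 + 0.2662 + 0.3514 + 0.1399 = 1.7409

1.741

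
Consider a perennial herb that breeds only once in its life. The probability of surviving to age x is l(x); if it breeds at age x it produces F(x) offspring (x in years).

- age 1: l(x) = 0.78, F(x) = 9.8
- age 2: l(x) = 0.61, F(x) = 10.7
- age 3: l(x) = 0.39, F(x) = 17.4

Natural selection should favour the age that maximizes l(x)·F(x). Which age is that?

1

Expected offspring if breeding at age x = l(x) × F(x):
  age 1: 0.78 × 9.8 = 7.644
  age 2: 0.61 × 10.7 = 6.527
  age 3: 0.39 × 17.4 = 6.786
Maximum at age 1 (7.644).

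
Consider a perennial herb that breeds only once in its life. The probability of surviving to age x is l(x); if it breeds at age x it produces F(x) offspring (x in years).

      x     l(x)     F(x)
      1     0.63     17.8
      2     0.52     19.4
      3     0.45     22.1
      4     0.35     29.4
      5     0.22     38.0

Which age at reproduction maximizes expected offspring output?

1

Expected offspring if breeding at age x = l(x) × F(x):
  age 1: 0.63 × 17.8 = 11.214
  age 2: 0.52 × 19.4 = 10.088
  age 3: 0.45 × 22.1 = 9.945
  age 4: 0.35 × 29.4 = 10.290
  age 5: 0.22 × 38.0 = 8.360
Maximum at age 1 (11.214).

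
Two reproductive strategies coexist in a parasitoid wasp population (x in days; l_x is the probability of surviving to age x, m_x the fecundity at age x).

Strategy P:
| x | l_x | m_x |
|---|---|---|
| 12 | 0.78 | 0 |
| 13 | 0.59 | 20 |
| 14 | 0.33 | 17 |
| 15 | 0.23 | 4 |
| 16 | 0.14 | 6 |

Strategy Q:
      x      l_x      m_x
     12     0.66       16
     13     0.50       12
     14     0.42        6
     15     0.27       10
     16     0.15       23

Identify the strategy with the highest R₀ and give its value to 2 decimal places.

25.23

Strategy P: R₀ = 0.78×0 + 0.59×20 + 0.33×17 + 0.23×4 + 0.14×6 = 19.1700
Strategy Q: R₀ = 0.66×16 + 0.50×12 + 0.42×6 + 0.27×10 + 0.15×23 = 25.2300
Highest R₀: strategy Q with 25.2300.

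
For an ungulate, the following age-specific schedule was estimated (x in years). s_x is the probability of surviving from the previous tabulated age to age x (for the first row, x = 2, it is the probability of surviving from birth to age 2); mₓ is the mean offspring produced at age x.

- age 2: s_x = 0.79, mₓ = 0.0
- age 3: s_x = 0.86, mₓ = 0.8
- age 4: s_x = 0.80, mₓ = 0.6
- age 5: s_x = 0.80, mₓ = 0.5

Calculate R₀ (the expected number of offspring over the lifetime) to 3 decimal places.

1.087

Survivorship from birth: l_x = s_2·s_3·…·s_x.
  l_2 = 0.79000
  l_3 = 0.67940
  l_4 = 0.54352
  l_5 = 0.43482
R₀ = Σ l_x mₓ:
  age 2: 0.79000 × 0.0 = 0.0000
  age 3: 0.67940 × 0.8 = 0.5435
  age 4: 0.54352 × 0.6 = 0.3261
  age 5: 0.43482 × 0.5 = 0.2174
R₀ = 0.0000 + 0.5435 + 0.3261 + 0.2174 = 1.0870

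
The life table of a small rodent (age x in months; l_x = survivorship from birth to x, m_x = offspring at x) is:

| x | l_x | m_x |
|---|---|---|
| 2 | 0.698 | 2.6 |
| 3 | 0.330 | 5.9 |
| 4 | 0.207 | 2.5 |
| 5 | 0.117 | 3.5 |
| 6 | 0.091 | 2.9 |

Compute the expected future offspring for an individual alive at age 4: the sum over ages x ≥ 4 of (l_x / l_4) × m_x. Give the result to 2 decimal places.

5.75

l_4 = 0.207. Conditional survival from age 4 to x is l_x / l_4.
  x=4: (0.207/0.207) × 2.5 = 2.5000
  x=5: (0.117/0.207) × 3.5 = 1.9783
  x=6: (0.091/0.207) × 2.9 = 1.2749
Sum = 2.5000 + 1.9783 + 1.2749 = 5.7531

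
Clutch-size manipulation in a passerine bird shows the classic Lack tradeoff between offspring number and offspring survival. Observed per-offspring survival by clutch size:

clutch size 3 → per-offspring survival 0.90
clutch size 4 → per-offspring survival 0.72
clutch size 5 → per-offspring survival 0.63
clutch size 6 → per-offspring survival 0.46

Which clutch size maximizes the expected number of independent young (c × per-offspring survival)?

Expected independent young = c × s(c):
  c=3: 3 × 0.90 = 2.700
  c=4: 4 × 0.72 = 2.880
  c=5: 5 × 0.63 = 3.150
  c=6: 6 × 0.46 = 2.760
Maximum at c = 5 (3.150 independent young).

5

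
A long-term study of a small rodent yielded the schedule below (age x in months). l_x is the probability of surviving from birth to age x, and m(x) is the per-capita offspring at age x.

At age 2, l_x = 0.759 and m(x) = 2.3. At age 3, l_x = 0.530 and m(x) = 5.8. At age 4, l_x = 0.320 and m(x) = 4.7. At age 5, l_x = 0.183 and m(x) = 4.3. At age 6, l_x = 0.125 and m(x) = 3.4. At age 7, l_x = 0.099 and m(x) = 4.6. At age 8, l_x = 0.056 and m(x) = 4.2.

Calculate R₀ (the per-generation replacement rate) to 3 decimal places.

R₀ = Σ l_x m(x):
  age 2: 0.759 × 2.3 = 1.7457
  age 3: 0.530 × 5.8 = 3.0740
  age 4: 0.320 × 4.7 = 1.5040
  age 5: 0.183 × 4.3 = 0.7869
  age 6: 0.125 × 3.4 = 0.4250
  age 7: 0.099 × 4.6 = 0.4554
  age 8: 0.056 × 4.2 = 0.2352
R₀ = 1.7457 + 3.0740 + 1.5040 + 0.7869 + 0.4250 + 0.4554 + 0.2352 = 8.2262

8.226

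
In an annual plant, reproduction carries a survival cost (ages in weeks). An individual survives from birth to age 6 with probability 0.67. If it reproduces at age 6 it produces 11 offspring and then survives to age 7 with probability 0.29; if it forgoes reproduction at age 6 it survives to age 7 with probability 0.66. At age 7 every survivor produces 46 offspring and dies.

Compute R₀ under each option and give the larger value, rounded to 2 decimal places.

breed at age 6: R₀ = 0.67 × (11 + 0.29 × 46) = 0.67 × 24.3400 = 16.3078
delay to age 7: R₀ = 0.67 × (0.66 × 46) = 0.67 × 30.3600 = 20.3412
Higher: delay to age 7 (20.3412).

20.34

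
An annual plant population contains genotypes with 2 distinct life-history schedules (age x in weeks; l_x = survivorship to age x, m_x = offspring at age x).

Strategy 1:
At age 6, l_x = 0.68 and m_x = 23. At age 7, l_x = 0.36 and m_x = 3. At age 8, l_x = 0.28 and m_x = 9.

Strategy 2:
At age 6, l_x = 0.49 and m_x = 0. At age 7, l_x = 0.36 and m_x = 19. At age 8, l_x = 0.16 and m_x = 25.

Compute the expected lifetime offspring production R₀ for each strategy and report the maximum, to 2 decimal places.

Strategy 1: R₀ = 0.68×23 + 0.36×3 + 0.28×9 = 19.2400
Strategy 2: R₀ = 0.49×0 + 0.36×19 + 0.16×25 = 10.8400
Highest R₀: strategy 1 with 19.2400.

19.24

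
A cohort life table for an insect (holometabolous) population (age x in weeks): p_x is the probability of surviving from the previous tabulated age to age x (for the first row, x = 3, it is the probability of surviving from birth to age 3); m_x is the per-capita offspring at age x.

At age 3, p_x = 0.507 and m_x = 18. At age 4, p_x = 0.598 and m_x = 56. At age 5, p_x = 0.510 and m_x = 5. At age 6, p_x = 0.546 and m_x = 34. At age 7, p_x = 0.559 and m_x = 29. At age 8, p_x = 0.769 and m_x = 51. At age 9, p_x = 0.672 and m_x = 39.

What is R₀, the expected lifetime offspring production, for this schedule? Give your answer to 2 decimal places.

33.92

Survivorship from birth: l_x = p_3·p_4·…·p_x.
  l_3 = 0.50700
  l_4 = 0.30319
  l_5 = 0.15462
  l_6 = 0.08443
  l_7 = 0.04719
  l_8 = 0.03629
  l_9 = 0.02439
R₀ = Σ l_x m_x:
  age 3: 0.50700 × 18 = 9.1260
  age 4: 0.30319 × 56 = 16.9786
  age 5: 0.15462 × 5 = 0.7731
  age 6: 0.08443 × 34 = 2.8706
  age 7: 0.04719 × 29 = 1.3685
  age 8: 0.03629 × 51 = 1.8508
  age 9: 0.02439 × 39 = 0.9512
R₀ = 9.1260 + 16.9786 + 0.7731 + 2.8706 + 1.3685 + 1.8508 + 0.9512 = 33.9189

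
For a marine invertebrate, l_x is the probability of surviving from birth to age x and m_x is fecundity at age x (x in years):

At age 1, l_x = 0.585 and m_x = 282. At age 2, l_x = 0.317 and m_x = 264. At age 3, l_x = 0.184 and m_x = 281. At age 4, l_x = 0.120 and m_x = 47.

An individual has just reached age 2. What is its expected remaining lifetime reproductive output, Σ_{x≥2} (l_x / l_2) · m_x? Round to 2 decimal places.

444.90

l_2 = 0.317. Conditional survival from age 2 to x is l_x / l_2.
  x=2: (0.317/0.317) × 264 = 264.0000
  x=3: (0.184/0.317) × 281 = 163.1041
  x=4: (0.120/0.317) × 47 = 17.7918
Sum = 264.0000 + 163.1041 + 17.7918 = 444.8959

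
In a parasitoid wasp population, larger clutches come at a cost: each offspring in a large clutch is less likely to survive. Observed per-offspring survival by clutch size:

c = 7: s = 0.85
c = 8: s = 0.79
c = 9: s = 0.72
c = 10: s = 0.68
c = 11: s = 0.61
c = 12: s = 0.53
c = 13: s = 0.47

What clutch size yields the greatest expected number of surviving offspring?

10

Expected surviving offspring = c × s(c):
  c=7: 7 × 0.85 = 5.950
  c=8: 8 × 0.79 = 6.320
  c=9: 9 × 0.72 = 6.480
  c=10: 10 × 0.68 = 6.800
  c=11: 11 × 0.61 = 6.710
  c=12: 12 × 0.53 = 6.360
  c=13: 13 × 0.47 = 6.110
Maximum at c = 10 (6.800 surviving offspring).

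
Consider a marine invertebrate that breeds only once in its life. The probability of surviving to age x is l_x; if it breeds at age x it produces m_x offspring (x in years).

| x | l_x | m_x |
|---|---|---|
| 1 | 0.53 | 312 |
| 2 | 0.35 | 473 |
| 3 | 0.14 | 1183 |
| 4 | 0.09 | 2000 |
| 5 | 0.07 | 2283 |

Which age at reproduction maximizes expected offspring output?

4

Expected offspring if breeding at age x = l_x × m_x:
  age 1: 0.53 × 312 = 165.360
  age 2: 0.35 × 473 = 165.550
  age 3: 0.14 × 1183 = 165.620
  age 4: 0.09 × 2000 = 180.000
  age 5: 0.07 × 2283 = 159.810
Maximum at age 4 (180.000).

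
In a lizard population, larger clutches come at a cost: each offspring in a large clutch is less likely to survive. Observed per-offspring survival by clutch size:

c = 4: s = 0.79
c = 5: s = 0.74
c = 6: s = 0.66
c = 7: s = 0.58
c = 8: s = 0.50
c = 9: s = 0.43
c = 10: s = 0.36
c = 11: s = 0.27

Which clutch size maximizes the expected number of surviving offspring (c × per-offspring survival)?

Expected surviving offspring = c × s(c):
  c=4: 4 × 0.79 = 3.160
  c=5: 5 × 0.74 = 3.700
  c=6: 6 × 0.66 = 3.960
  c=7: 7 × 0.58 = 4.060
  c=8: 8 × 0.50 = 4.000
  c=9: 9 × 0.43 = 3.870
  c=10: 10 × 0.36 = 3.600
  c=11: 11 × 0.27 = 2.970
Maximum at c = 7 (4.060 surviving offspring).

7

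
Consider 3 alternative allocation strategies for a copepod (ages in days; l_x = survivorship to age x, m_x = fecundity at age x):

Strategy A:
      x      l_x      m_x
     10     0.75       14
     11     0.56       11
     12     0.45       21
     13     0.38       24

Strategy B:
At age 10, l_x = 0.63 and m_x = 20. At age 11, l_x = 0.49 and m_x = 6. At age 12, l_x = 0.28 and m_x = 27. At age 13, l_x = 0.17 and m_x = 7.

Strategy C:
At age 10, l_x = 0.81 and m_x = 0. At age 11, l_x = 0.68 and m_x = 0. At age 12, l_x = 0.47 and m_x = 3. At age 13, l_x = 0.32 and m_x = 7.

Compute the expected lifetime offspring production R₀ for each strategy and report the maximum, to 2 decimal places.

35.23

Strategy A: R₀ = 0.75×14 + 0.56×11 + 0.45×21 + 0.38×24 = 35.2300
Strategy B: R₀ = 0.63×20 + 0.49×6 + 0.28×27 + 0.17×7 = 24.2900
Strategy C: R₀ = 0.81×0 + 0.68×0 + 0.47×3 + 0.32×7 = 3.6500
Highest R₀: strategy A with 35.2300.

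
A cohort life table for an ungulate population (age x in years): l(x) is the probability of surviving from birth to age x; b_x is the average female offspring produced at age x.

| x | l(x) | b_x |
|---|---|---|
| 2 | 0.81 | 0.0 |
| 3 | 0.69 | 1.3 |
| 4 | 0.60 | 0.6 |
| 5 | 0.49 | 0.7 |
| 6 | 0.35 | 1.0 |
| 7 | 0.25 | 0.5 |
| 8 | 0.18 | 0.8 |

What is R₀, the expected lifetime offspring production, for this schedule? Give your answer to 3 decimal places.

R₀ = Σ l(x) b_x:
  age 2: 0.81 × 0.0 = 0.0000
  age 3: 0.69 × 1.3 = 0.8970
  age 4: 0.60 × 0.6 = 0.3600
  age 5: 0.49 × 0.7 = 0.3430
  age 6: 0.35 × 1.0 = 0.3500
  age 7: 0.25 × 0.5 = 0.1250
  age 8: 0.18 × 0.8 = 0.1440
R₀ = 0.0000 + 0.8970 + 0.3600 + 0.3430 + 0.3500 + 0.1250 + 0.1440 = 2.2190

2.219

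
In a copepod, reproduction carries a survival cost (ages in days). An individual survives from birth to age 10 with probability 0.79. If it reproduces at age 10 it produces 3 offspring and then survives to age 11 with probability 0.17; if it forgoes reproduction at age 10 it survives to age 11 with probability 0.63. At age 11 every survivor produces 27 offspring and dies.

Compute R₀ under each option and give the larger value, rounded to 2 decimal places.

13.44

breed at age 10: R₀ = 0.79 × (3 + 0.17 × 27) = 0.79 × 7.5900 = 5.9961
delay to age 11: R₀ = 0.79 × (0.63 × 27) = 0.79 × 17.0100 = 13.4379
Higher: delay to age 11 (13.4379).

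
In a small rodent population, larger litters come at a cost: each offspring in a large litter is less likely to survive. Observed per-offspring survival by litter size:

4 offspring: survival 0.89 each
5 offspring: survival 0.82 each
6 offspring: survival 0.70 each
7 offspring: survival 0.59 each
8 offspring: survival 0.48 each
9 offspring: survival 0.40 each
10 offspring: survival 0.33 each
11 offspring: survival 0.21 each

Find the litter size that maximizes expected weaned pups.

Expected weaned pups = c × s(c):
  c=4: 4 × 0.89 = 3.560
  c=5: 5 × 0.82 = 4.100
  c=6: 6 × 0.70 = 4.200
  c=7: 7 × 0.59 = 4.130
  c=8: 8 × 0.48 = 3.840
  c=9: 9 × 0.40 = 3.600
  c=10: 10 × 0.33 = 3.300
  c=11: 11 × 0.21 = 2.310
Maximum at c = 6 (4.200 weaned pups).

6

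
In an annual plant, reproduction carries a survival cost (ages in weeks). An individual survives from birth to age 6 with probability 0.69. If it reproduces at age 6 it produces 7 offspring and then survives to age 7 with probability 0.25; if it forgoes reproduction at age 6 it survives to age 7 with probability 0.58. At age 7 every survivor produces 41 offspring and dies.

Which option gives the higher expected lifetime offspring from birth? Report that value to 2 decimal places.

breed at age 6: R₀ = 0.69 × (7 + 0.25 × 41) = 0.69 × 17.2500 = 11.9025
delay to age 7: R₀ = 0.69 × (0.58 × 41) = 0.69 × 23.7800 = 16.4082
Higher: delay to age 7 (16.4082).

16.41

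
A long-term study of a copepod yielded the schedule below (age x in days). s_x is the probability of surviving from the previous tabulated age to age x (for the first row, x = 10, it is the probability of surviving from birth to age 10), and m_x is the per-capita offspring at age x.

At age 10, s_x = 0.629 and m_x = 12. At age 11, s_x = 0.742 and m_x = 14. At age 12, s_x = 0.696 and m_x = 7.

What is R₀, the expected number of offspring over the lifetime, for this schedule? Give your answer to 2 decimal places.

Survivorship from birth: l_x = s_10·s_11·…·s_x.
  l_10 = 0.62900
  l_11 = 0.46672
  l_12 = 0.32484
R₀ = Σ l_x m_x:
  age 10: 0.62900 × 12 = 7.5480
  age 11: 0.46672 × 14 = 6.5341
  age 12: 0.32484 × 7 = 2.2739
R₀ = 7.5480 + 6.5341 + 2.2739 = 16.3560

16.36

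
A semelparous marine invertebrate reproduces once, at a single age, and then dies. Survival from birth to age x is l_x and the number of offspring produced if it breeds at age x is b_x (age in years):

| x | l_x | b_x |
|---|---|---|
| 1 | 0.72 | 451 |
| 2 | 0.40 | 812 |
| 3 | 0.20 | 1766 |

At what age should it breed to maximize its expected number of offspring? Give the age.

Expected offspring if breeding at age x = l_x × b_x:
  age 1: 0.72 × 451 = 324.720
  age 2: 0.40 × 812 = 324.800
  age 3: 0.20 × 1766 = 353.200
Maximum at age 3 (353.200).

3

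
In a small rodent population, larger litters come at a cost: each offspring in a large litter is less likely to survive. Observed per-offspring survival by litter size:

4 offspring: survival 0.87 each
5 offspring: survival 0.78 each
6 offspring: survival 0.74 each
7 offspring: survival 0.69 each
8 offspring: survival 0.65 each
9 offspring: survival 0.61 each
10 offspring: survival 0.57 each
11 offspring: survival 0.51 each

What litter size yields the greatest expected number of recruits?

10

Expected recruits = c × s(c):
  c=4: 4 × 0.87 = 3.480
  c=5: 5 × 0.78 = 3.900
  c=6: 6 × 0.74 = 4.440
  c=7: 7 × 0.69 = 4.830
  c=8: 8 × 0.65 = 5.200
  c=9: 9 × 0.61 = 5.490
  c=10: 10 × 0.57 = 5.700
  c=11: 11 × 0.51 = 5.610
Maximum at c = 10 (5.700 recruits).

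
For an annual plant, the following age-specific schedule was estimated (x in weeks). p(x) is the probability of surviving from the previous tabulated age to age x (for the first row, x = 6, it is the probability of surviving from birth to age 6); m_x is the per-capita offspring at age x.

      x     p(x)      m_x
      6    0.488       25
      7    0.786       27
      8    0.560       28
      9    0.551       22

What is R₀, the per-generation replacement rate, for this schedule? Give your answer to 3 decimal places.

Survivorship from birth: l_x = p_6·p_7·…·p_x.
  l_6 = 0.48800
  l_7 = 0.38357
  l_8 = 0.21480
  l_9 = 0.11835
R₀ = Σ l_x m_x:
  age 6: 0.48800 × 25 = 12.2000
  age 7: 0.38357 × 27 = 10.3564
  age 8: 0.21480 × 28 = 6.0144
  age 9: 0.11835 × 22 = 2.6037
R₀ = 12.2000 + 10.3564 + 6.0144 + 2.6037 = 31.1745

31.174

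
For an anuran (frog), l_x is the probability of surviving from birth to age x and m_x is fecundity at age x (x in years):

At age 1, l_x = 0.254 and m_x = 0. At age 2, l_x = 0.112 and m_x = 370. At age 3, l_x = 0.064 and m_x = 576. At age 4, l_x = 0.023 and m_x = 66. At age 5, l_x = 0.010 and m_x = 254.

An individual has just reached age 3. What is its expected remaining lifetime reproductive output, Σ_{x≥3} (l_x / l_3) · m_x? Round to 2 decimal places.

l_3 = 0.064. Conditional survival from age 3 to x is l_x / l_3.
  x=3: (0.064/0.064) × 576 = 576.0000
  x=4: (0.023/0.064) × 66 = 23.7188
  x=5: (0.010/0.064) × 254 = 39.6875
Sum = 576.0000 + 23.7188 + 39.6875 = 639.4062

639.41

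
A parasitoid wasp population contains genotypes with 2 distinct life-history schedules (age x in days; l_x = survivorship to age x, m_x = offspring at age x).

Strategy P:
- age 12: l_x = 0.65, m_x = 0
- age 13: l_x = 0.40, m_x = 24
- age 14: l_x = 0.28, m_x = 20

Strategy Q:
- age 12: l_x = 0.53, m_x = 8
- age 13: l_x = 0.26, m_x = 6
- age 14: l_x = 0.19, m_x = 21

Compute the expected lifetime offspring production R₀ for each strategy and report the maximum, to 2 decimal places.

Strategy P: R₀ = 0.65×0 + 0.40×24 + 0.28×20 = 15.2000
Strategy Q: R₀ = 0.53×8 + 0.26×6 + 0.19×21 = 9.7900
Highest R₀: strategy P with 15.2000.

15.20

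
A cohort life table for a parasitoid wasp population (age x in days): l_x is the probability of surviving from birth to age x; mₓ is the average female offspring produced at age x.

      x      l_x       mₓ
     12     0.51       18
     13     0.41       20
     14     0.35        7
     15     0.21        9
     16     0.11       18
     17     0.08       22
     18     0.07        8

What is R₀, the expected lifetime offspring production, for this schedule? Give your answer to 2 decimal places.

26.02

R₀ = Σ l_x mₓ:
  age 12: 0.51 × 18 = 9.1800
  age 13: 0.41 × 20 = 8.2000
  age 14: 0.35 × 7 = 2.4500
  age 15: 0.21 × 9 = 1.8900
  age 16: 0.11 × 18 = 1.9800
  age 17: 0.08 × 22 = 1.7600
  age 18: 0.07 × 8 = 0.5600
R₀ = 9.1800 + 8.2000 + 2.4500 + 1.8900 + 1.9800 + 1.7600 + 0.5600 = 26.0200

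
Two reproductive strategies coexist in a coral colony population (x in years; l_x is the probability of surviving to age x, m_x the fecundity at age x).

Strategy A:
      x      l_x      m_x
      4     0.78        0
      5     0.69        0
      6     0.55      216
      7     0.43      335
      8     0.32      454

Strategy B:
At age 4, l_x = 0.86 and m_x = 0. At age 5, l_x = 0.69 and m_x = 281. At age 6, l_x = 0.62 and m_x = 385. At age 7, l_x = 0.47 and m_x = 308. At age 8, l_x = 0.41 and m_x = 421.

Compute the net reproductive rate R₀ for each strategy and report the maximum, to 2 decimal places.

Strategy A: R₀ = 0.78×0 + 0.69×0 + 0.55×216 + 0.43×335 + 0.32×454 = 408.1300
Strategy B: R₀ = 0.86×0 + 0.69×281 + 0.62×385 + 0.47×308 + 0.41×421 = 749.9600
Highest R₀: strategy B with 749.9600.

749.96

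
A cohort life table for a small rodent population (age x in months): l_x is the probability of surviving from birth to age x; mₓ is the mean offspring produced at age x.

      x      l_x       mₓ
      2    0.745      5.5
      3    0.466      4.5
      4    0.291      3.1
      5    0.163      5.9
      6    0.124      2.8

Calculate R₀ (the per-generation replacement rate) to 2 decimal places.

8.41

R₀ = Σ l_x mₓ:
  age 2: 0.745 × 5.5 = 4.0975
  age 3: 0.466 × 4.5 = 2.0970
  age 4: 0.291 × 3.1 = 0.9021
  age 5: 0.163 × 5.9 = 0.9617
  age 6: 0.124 × 2.8 = 0.3472
R₀ = 4.0975 + 2.0970 + 0.9021 + 0.9617 + 0.3472 = 8.4055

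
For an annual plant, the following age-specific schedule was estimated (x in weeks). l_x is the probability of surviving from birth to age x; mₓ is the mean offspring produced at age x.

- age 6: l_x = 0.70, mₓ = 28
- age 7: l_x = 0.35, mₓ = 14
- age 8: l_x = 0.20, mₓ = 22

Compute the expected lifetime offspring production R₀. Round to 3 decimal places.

28.900

R₀ = Σ l_x mₓ:
  age 6: 0.70 × 28 = 19.6000
  age 7: 0.35 × 14 = 4.9000
  age 8: 0.20 × 22 = 4.4000
R₀ = 19.6000 + 4.9000 + 4.4000 = 28.9000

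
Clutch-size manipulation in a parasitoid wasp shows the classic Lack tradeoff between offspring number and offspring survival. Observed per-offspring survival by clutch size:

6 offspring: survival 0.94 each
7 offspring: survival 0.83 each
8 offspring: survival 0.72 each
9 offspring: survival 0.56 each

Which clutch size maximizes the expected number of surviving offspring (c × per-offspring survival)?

7

Expected surviving offspring = c × s(c):
  c=6: 6 × 0.94 = 5.640
  c=7: 7 × 0.83 = 5.810
  c=8: 8 × 0.72 = 5.760
  c=9: 9 × 0.56 = 5.040
Maximum at c = 7 (5.810 surviving offspring).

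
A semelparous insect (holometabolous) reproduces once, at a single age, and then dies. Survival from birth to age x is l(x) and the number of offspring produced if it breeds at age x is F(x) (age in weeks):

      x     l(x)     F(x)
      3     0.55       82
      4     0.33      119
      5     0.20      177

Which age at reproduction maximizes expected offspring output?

Expected offspring if breeding at age x = l(x) × F(x):
  age 3: 0.55 × 82 = 45.100
  age 4: 0.33 × 119 = 39.270
  age 5: 0.20 × 177 = 35.400
Maximum at age 3 (45.100).

3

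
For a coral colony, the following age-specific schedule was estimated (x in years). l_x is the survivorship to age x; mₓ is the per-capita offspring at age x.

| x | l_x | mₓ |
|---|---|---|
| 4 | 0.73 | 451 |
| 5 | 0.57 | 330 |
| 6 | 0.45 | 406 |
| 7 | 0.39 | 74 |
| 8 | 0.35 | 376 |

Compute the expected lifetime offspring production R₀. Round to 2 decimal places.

860.49

R₀ = Σ l_x mₓ:
  age 4: 0.73 × 451 = 329.2300
  age 5: 0.57 × 330 = 188.1000
  age 6: 0.45 × 406 = 182.7000
  age 7: 0.39 × 74 = 28.8600
  age 8: 0.35 × 376 = 131.6000
R₀ = 329.2300 + 188.1000 + 182.7000 + 28.8600 + 131.6000 = 860.4900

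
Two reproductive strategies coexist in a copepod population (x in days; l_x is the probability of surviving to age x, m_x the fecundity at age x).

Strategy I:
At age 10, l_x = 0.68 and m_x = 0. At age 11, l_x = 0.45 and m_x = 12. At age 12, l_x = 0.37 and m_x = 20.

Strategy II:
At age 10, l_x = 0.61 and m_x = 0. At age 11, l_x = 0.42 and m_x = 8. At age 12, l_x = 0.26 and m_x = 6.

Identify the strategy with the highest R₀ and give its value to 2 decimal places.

12.80

Strategy I: R₀ = 0.68×0 + 0.45×12 + 0.37×20 = 12.8000
Strategy II: R₀ = 0.61×0 + 0.42×8 + 0.26×6 = 4.9200
Highest R₀: strategy I with 12.8000.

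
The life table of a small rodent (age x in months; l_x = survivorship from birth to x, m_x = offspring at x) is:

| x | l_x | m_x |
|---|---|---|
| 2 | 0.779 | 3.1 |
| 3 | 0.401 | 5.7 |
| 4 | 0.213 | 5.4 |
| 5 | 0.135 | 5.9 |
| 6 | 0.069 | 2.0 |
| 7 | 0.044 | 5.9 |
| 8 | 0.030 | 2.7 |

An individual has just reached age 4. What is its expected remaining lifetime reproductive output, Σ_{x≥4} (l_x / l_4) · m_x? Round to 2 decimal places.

11.39

l_4 = 0.213. Conditional survival from age 4 to x is l_x / l_4.
  x=4: (0.213/0.213) × 5.4 = 5.4000
  x=5: (0.135/0.213) × 5.9 = 3.7394
  x=6: (0.069/0.213) × 2.0 = 0.6479
  x=7: (0.044/0.213) × 5.9 = 1.2188
  x=8: (0.030/0.213) × 2.7 = 0.3803
Sum = 5.4000 + 3.7394 + 0.6479 + 1.2188 + 0.3803 = 11.3864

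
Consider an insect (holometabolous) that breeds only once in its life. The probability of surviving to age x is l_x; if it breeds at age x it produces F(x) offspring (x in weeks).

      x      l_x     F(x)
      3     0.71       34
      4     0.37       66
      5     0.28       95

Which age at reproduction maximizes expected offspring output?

5

Expected offspring if breeding at age x = l_x × F(x):
  age 3: 0.71 × 34 = 24.140
  age 4: 0.37 × 66 = 24.420
  age 5: 0.28 × 95 = 26.600
Maximum at age 5 (26.600).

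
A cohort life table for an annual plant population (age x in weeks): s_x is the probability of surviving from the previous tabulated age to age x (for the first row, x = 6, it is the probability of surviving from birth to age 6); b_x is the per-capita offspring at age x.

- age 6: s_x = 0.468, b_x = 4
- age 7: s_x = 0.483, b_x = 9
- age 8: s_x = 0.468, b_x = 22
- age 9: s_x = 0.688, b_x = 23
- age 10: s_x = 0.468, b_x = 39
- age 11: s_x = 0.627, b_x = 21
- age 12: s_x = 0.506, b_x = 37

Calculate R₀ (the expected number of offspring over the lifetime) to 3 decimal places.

Survivorship from birth: l_x = s_6·s_7·…·s_x.
  l_6 = 0.46800
  l_7 = 0.22604
  l_8 = 0.10579
  l_9 = 0.07278
  l_10 = 0.03406
  l_11 = 0.02136
  l_12 = 0.01081
R₀ = Σ l_x b_x:
  age 6: 0.46800 × 4 = 1.8720
  age 7: 0.22604 × 9 = 2.0344
  age 8: 0.10579 × 22 = 2.3274
  age 9: 0.07278 × 23 = 1.6739
  age 10: 0.03406 × 39 = 1.3283
  age 11: 0.02136 × 21 = 0.4486
  age 12: 0.01081 × 37 = 0.4000
R₀ = 1.8720 + 2.0344 + 2.3274 + 1.6739 + 1.3283 + 0.4486 + 0.4000 = 10.0846

10.085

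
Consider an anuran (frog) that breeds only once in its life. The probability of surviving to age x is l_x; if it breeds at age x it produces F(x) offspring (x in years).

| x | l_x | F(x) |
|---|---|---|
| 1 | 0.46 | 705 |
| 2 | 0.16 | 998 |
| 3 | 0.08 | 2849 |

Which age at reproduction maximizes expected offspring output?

1

Expected offspring if breeding at age x = l_x × F(x):
  age 1: 0.46 × 705 = 324.300
  age 2: 0.16 × 998 = 159.680
  age 3: 0.08 × 2849 = 227.920
Maximum at age 1 (324.300).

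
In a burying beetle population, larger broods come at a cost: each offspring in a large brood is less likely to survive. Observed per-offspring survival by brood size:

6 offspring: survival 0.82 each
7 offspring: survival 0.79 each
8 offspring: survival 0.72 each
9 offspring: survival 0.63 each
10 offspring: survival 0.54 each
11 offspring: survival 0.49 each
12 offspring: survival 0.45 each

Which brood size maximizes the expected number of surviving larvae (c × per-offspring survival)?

8

Expected surviving larvae = c × s(c):
  c=6: 6 × 0.82 = 4.920
  c=7: 7 × 0.79 = 5.530
  c=8: 8 × 0.72 = 5.760
  c=9: 9 × 0.63 = 5.670
  c=10: 10 × 0.54 = 5.400
  c=11: 11 × 0.49 = 5.390
  c=12: 12 × 0.45 = 5.400
Maximum at c = 8 (5.760 surviving larvae).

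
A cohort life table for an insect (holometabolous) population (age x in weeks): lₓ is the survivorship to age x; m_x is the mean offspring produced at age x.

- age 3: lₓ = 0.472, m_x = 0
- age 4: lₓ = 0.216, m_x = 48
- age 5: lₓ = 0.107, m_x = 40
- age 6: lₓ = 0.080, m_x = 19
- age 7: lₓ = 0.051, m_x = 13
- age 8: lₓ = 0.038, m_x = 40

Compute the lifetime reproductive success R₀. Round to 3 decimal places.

R₀ = Σ lₓ m_x:
  age 3: 0.472 × 0 = 0.0000
  age 4: 0.216 × 48 = 10.3680
  age 5: 0.107 × 40 = 4.2800
  age 6: 0.080 × 19 = 1.5200
  age 7: 0.051 × 13 = 0.6630
  age 8: 0.038 × 40 = 1.5200
R₀ = 0.0000 + 10.3680 + 4.2800 + 1.5200 + 0.6630 + 1.5200 = 18.3510

18.351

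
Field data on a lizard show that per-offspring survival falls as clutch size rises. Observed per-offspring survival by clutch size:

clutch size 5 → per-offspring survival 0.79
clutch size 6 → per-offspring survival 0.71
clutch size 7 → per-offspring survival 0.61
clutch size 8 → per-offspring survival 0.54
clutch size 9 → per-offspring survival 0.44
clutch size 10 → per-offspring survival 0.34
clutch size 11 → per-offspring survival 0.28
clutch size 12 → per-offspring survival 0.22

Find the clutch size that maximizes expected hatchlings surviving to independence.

8

Expected hatchlings surviving to independence = c × s(c):
  c=5: 5 × 0.79 = 3.950
  c=6: 6 × 0.71 = 4.260
  c=7: 7 × 0.61 = 4.270
  c=8: 8 × 0.54 = 4.320
  c=9: 9 × 0.44 = 3.960
  c=10: 10 × 0.34 = 3.400
  c=11: 11 × 0.28 = 3.080
  c=12: 12 × 0.22 = 2.640
Maximum at c = 8 (4.320 hatchlings surviving to independence).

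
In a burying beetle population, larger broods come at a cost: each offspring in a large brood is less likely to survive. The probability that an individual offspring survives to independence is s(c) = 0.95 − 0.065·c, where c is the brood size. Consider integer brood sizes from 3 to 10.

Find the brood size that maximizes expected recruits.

7

Expected recruits = c × s(c):
  c=3: 3 × 0.755 = 2.265
  c=4: 4 × 0.690 = 2.760
  c=5: 5 × 0.625 = 3.125
  c=6: 6 × 0.560 = 3.360
  c=7: 7 × 0.495 = 3.465
  c=8: 8 × 0.430 = 3.440
  c=9: 9 × 0.365 = 3.285
  c=10: 10 × 0.300 = 3.000
Maximum at c = 7 (3.465 recruits).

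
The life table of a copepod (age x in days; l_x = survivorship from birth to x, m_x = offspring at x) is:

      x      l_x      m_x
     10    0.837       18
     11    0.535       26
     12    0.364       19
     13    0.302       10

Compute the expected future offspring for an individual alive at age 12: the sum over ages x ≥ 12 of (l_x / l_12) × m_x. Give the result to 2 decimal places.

27.30

l_12 = 0.364. Conditional survival from age 12 to x is l_x / l_12.
  x=12: (0.364/0.364) × 19 = 19.0000
  x=13: (0.302/0.364) × 10 = 8.2967
Sum = 19.0000 + 8.2967 = 27.2967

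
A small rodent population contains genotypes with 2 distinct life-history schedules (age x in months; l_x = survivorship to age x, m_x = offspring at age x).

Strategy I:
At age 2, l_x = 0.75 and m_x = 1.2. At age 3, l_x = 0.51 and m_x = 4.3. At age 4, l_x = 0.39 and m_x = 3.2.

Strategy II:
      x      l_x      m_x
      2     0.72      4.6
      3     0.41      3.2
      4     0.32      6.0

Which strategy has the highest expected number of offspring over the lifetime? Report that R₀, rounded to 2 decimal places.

Strategy I: R₀ = 0.75×1.2 + 0.51×4.3 + 0.39×3.2 = 4.3410
Strategy II: R₀ = 0.72×4.6 + 0.41×3.2 + 0.32×6.0 = 6.5440
Highest R₀: strategy II with 6.5440.

6.54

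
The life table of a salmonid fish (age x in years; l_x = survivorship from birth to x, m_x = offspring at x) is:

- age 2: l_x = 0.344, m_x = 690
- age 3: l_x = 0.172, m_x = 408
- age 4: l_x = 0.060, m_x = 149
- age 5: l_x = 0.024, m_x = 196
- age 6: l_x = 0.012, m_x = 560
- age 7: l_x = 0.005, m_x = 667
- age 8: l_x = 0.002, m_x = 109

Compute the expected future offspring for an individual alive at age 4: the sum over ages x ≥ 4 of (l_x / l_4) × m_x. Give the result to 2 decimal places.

l_4 = 0.060. Conditional survival from age 4 to x is l_x / l_4.
  x=4: (0.060/0.060) × 149 = 149.0000
  x=5: (0.024/0.060) × 196 = 78.4000
  x=6: (0.012/0.060) × 560 = 112.0000
  x=7: (0.005/0.060) × 667 = 55.5833
  x=8: (0.002/0.060) × 109 = 3.6333
Sum = 149.0000 + 78.4000 + 112.0000 + 55.5833 + 3.6333 = 398.6167

398.62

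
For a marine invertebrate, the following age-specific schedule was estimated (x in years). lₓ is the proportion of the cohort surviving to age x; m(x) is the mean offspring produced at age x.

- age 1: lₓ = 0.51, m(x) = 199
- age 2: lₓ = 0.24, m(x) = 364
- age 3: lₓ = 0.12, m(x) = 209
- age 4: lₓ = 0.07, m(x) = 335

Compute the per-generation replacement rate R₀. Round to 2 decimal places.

237.38

R₀ = Σ lₓ m(x):
  age 1: 0.51 × 199 = 101.4900
  age 2: 0.24 × 364 = 87.3600
  age 3: 0.12 × 209 = 25.0800
  age 4: 0.07 × 335 = 23.4500
R₀ = 101.4900 + 87.3600 + 25.0800 + 23.4500 = 237.3800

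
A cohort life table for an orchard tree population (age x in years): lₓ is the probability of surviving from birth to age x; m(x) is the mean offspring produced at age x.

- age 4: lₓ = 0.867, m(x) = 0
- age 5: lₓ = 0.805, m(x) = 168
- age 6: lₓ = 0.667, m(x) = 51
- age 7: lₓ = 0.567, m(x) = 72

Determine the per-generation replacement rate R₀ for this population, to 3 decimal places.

R₀ = Σ lₓ m(x):
  age 4: 0.867 × 0 = 0.0000
  age 5: 0.805 × 168 = 135.2400
  age 6: 0.667 × 51 = 34.0170
  age 7: 0.567 × 72 = 40.8240
R₀ = 0.0000 + 135.2400 + 34.0170 + 40.8240 = 210.0810

210.081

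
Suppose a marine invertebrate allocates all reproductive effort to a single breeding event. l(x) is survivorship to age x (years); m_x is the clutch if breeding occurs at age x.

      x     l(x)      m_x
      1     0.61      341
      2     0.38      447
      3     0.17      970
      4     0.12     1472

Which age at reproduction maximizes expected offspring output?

1

Expected offspring if breeding at age x = l(x) × m_x:
  age 1: 0.61 × 341 = 208.010
  age 2: 0.38 × 447 = 169.860
  age 3: 0.17 × 970 = 164.900
  age 4: 0.12 × 1472 = 176.640
Maximum at age 1 (208.010).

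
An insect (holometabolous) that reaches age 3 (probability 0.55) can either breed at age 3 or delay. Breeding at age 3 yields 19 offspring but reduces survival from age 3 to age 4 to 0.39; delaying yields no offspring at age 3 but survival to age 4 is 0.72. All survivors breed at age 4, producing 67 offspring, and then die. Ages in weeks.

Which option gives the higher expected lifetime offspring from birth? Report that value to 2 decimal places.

26.53

breed at age 3: R₀ = 0.55 × (19 + 0.39 × 67) = 0.55 × 45.1300 = 24.8215
delay to age 4: R₀ = 0.55 × (0.72 × 67) = 0.55 × 48.2400 = 26.5320
Higher: delay to age 4 (26.5320).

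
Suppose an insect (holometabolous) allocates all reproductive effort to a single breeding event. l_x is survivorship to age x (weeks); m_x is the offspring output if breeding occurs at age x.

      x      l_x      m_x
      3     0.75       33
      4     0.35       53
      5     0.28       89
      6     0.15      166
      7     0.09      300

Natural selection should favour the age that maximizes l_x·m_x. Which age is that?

7

Expected offspring if breeding at age x = l_x × m_x:
  age 3: 0.75 × 33 = 24.750
  age 4: 0.35 × 53 = 18.550
  age 5: 0.28 × 89 = 24.920
  age 6: 0.15 × 166 = 24.900
  age 7: 0.09 × 300 = 27.000
Maximum at age 7 (27.000).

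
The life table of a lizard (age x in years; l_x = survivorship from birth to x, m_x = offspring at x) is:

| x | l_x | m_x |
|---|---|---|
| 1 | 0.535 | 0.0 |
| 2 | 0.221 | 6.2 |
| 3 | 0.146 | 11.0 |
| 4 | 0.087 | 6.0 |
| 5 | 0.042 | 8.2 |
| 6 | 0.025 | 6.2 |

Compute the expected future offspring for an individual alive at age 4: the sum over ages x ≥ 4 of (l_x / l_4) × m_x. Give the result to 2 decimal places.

l_4 = 0.087. Conditional survival from age 4 to x is l_x / l_4.
  x=4: (0.087/0.087) × 6.0 = 6.0000
  x=5: (0.042/0.087) × 8.2 = 3.9586
  x=6: (0.025/0.087) × 6.2 = 1.7816
Sum = 6.0000 + 3.9586 + 1.7816 = 11.7402

11.74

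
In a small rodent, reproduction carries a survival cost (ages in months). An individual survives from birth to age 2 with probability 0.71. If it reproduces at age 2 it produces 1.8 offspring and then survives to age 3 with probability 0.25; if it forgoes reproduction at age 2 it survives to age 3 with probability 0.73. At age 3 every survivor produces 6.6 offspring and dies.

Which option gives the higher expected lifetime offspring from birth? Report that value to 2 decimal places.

3.42

breed at age 2: R₀ = 0.71 × (1.8 + 0.25 × 6.6) = 0.71 × 3.4500 = 2.4495
delay to age 3: R₀ = 0.71 × (0.73 × 6.6) = 0.71 × 4.8180 = 3.4208
Higher: delay to age 3 (3.4208).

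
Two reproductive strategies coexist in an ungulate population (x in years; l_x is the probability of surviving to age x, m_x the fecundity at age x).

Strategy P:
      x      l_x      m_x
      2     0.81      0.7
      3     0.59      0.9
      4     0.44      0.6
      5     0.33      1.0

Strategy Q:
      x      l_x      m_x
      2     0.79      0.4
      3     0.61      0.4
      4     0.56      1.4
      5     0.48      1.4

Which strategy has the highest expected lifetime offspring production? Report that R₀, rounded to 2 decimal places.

2.02

Strategy P: R₀ = 0.81×0.7 + 0.59×0.9 + 0.44×0.6 + 0.33×1.0 = 1.6920
Strategy Q: R₀ = 0.79×0.4 + 0.61×0.4 + 0.56×1.4 + 0.48×1.4 = 2.0160
Highest R₀: strategy Q with 2.0160.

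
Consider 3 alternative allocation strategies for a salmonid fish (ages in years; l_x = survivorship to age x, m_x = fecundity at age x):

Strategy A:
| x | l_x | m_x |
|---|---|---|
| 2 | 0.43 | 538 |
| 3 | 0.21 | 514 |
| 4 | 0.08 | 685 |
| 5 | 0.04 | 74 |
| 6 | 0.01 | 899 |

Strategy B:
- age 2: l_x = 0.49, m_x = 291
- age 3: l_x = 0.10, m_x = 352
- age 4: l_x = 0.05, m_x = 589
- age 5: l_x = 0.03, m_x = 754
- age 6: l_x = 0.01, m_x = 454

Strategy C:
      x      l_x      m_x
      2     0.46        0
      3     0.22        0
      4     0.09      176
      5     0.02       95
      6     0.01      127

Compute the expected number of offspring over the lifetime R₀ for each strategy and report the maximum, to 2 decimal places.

406.03

Strategy A: R₀ = 0.43×538 + 0.21×514 + 0.08×685 + 0.04×74 + 0.01×899 = 406.0300
Strategy B: R₀ = 0.49×291 + 0.10×352 + 0.05×589 + 0.03×754 + 0.01×454 = 234.4000
Strategy C: R₀ = 0.46×0 + 0.22×0 + 0.09×176 + 0.02×95 + 0.01×127 = 19.0100
Highest R₀: strategy A with 406.0300.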